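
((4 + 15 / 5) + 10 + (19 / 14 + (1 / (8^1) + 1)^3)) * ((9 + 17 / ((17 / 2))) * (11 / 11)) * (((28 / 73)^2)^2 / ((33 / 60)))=243169850 / 28398241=8.56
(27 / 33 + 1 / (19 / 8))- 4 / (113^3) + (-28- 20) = -14101433217 / 301565473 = -46.76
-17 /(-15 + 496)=-17 /481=-0.04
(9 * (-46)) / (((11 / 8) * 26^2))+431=800401 / 1859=430.55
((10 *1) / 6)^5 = 3125 / 243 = 12.86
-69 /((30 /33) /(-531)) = 403029 /10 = 40302.90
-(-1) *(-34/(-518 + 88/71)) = 1207/18345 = 0.07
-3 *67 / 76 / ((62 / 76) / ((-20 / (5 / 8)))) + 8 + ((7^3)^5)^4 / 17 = 15748677682928324324987834127218711554945470269974919 / 527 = 29883638867036668548364010000000000000000000000000.00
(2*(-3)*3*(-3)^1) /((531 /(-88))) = -528 /59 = -8.95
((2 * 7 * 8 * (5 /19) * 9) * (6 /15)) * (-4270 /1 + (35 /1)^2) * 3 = -18416160 /19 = -969271.58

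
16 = 16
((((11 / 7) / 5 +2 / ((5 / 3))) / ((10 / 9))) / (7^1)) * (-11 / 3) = -1749 / 2450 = -0.71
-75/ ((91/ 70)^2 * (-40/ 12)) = 2250/ 169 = 13.31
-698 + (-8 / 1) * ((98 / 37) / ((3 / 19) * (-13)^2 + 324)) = -172093534 / 246531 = -698.06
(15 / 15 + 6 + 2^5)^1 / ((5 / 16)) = 624 / 5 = 124.80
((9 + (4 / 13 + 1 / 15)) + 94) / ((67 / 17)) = 342686 / 13065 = 26.23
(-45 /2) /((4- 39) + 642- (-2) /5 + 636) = -225 /12434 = -0.02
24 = 24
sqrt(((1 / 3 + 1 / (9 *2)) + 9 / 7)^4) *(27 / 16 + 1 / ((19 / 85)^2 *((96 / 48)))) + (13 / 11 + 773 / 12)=99248889889 / 1008697536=98.39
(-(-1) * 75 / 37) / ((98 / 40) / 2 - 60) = -3000 / 86987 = -0.03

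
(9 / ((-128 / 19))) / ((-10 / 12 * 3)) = 171 / 320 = 0.53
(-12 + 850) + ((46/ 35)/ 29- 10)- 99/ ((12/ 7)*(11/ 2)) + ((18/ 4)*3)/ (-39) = 10782943/ 13195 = 817.20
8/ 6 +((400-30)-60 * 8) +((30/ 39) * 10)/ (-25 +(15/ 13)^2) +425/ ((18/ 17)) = 105263/ 360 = 292.40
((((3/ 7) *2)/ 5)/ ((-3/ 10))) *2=-8/ 7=-1.14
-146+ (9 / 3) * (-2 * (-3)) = -128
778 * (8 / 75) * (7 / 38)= 21784 / 1425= 15.29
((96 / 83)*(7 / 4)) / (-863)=-168 / 71629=-0.00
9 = 9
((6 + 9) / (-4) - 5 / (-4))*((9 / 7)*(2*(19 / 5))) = -171 / 7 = -24.43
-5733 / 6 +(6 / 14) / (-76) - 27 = -522693 / 532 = -982.51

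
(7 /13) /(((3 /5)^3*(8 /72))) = 875 /39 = 22.44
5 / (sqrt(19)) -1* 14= -14 + 5* sqrt(19) / 19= -12.85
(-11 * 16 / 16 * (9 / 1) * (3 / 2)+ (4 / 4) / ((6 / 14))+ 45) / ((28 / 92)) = -13961 / 42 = -332.40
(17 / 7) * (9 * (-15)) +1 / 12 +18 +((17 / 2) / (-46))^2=-55054367 / 177744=-309.74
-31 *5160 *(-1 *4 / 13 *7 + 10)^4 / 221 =-1018504990080 / 371293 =-2743130.06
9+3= 12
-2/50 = -1/25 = -0.04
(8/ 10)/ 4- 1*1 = -4/ 5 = -0.80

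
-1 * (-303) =303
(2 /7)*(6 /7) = 12 /49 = 0.24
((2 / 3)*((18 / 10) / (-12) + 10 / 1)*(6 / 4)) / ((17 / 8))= 394 / 85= 4.64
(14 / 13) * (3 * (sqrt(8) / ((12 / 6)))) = 42 * sqrt(2) / 13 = 4.57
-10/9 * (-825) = 916.67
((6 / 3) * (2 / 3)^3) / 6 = 8 / 81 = 0.10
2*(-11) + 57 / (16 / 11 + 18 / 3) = -1177 / 82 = -14.35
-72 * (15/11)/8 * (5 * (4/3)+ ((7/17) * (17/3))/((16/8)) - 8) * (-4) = -8.18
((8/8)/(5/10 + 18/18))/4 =1/6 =0.17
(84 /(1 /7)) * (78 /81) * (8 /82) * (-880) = -17937920 /369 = -48612.25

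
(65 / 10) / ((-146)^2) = 13 / 42632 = 0.00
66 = 66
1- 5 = -4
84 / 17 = 4.94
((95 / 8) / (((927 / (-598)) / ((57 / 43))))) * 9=-91.39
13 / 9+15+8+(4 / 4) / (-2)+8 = 575 / 18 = 31.94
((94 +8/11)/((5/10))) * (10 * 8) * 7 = 1167040/11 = 106094.55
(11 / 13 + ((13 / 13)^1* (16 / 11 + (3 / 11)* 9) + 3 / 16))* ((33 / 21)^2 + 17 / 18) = 16.87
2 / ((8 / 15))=15 / 4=3.75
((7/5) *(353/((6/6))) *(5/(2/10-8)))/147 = -1765/819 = -2.16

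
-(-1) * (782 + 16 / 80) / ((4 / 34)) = 66487 / 10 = 6648.70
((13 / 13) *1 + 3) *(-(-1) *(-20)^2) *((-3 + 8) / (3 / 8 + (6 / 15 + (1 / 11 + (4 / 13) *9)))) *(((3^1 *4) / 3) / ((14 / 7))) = 91520000 / 20793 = 4401.48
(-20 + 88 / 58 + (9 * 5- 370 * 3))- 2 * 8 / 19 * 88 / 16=-599551 / 551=-1088.11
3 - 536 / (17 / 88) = -47117 / 17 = -2771.59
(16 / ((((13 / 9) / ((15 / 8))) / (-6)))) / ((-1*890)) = 162 / 1157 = 0.14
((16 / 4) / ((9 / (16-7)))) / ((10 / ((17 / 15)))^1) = 0.45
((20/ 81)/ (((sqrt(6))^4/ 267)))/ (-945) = -89/ 45927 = -0.00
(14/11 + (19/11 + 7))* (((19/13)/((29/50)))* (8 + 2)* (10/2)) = 475000/377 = 1259.95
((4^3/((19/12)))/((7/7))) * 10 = 404.21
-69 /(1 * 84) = -23 /28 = -0.82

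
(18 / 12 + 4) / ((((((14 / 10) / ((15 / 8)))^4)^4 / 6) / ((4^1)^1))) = 33074566000141203403472900390625 / 2338559589526322327861592064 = 14143.14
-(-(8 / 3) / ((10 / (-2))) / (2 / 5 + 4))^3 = -64 / 35937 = -0.00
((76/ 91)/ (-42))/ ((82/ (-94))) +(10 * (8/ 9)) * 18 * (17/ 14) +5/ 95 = 289339405/ 1488669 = 194.36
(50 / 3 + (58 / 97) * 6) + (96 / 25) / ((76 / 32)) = 3023138 / 138225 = 21.87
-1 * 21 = -21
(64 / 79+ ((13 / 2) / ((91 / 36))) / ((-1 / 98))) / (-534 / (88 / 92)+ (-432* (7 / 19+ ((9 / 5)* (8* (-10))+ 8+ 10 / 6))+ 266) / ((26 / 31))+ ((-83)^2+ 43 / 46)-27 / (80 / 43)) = -99205712320 / 29872130390331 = -0.00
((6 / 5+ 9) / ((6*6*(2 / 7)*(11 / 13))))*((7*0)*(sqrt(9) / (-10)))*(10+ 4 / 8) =0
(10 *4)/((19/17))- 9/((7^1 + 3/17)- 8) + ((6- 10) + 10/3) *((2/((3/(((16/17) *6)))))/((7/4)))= 614321/13566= 45.28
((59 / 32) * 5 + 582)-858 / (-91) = 134545 / 224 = 600.65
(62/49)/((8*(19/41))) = 1271/3724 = 0.34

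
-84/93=-28/31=-0.90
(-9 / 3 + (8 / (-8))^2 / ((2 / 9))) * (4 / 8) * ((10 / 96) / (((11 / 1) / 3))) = 15 / 704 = 0.02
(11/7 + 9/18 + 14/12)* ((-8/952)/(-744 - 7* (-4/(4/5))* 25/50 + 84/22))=0.00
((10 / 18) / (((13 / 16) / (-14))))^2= 1254400 / 13689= 91.64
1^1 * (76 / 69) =76 / 69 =1.10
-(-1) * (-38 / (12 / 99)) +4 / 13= -8143 / 26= -313.19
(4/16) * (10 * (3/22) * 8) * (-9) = -270/11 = -24.55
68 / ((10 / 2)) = 68 / 5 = 13.60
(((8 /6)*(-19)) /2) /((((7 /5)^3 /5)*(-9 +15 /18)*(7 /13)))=617500 /117649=5.25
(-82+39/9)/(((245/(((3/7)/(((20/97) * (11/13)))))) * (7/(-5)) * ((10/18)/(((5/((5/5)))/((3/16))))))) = 3525756/132055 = 26.70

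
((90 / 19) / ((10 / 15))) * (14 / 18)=105 / 19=5.53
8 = 8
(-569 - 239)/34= -404/17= -23.76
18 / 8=9 / 4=2.25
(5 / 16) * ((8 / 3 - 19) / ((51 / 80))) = -1225 / 153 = -8.01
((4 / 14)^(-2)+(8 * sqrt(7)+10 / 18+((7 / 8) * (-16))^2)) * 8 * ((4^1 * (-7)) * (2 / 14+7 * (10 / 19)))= -30609224 / 171-130304 * sqrt(7) / 19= -197146.15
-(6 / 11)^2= -0.30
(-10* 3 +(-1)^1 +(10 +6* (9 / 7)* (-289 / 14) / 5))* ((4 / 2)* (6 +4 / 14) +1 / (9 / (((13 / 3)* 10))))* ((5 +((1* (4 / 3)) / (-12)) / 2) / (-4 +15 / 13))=8204504516 / 5139855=1596.25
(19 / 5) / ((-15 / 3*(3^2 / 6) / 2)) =-76 / 75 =-1.01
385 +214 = 599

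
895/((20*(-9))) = -179/36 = -4.97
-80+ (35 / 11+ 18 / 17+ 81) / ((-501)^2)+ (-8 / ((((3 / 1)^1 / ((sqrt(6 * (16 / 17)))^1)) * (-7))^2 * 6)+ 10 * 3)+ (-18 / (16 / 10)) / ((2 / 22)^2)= -4327738185581 / 3066562884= -1411.27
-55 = -55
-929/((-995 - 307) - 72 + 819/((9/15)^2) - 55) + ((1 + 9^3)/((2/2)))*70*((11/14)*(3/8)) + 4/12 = 25473881/1692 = 15055.49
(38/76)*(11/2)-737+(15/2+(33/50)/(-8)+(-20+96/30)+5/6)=-891359/1200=-742.80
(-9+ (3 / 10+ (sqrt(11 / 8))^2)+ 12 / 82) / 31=-11773 / 50840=-0.23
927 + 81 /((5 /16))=5931 /5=1186.20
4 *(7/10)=14/5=2.80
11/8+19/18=175/72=2.43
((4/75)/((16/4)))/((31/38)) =38/2325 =0.02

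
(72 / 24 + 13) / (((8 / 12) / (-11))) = -264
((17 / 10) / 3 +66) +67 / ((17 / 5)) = 43999 / 510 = 86.27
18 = 18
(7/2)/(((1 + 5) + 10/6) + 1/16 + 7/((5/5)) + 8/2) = 168/899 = 0.19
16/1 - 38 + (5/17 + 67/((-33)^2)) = -400702/18513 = -21.64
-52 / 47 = -1.11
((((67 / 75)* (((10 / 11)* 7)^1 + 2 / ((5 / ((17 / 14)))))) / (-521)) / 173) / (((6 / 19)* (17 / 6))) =-1118967 / 14748012125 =-0.00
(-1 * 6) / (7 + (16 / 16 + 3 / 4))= -24 / 35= -0.69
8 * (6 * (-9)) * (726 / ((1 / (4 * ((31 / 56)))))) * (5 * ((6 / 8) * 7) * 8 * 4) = -583355520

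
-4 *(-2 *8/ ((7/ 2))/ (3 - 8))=-128/ 35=-3.66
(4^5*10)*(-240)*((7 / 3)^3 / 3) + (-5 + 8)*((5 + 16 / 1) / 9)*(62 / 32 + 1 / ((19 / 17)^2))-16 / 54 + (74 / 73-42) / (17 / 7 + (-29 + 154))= -26420327538226339 / 2538742608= -10406855.53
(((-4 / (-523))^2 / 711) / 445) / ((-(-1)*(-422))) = -8 / 18260616878505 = -0.00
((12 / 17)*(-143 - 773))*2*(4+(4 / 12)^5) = -7130144 / 1377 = -5178.03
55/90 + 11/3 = 77/18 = 4.28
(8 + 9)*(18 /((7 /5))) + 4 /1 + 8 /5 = 7846 /35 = 224.17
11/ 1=11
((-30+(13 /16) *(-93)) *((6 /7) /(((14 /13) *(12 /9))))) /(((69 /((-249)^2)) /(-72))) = 36756610839 /9016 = 4076820.19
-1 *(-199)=199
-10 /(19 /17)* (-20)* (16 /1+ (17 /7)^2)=3648200 /931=3918.58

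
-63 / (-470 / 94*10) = 63 / 50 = 1.26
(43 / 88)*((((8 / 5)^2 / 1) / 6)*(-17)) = -2924 / 825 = -3.54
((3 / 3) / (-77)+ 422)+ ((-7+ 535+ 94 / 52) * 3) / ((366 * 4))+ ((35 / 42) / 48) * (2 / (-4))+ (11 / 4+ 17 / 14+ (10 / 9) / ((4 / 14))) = 5051948897 / 11723712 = 430.92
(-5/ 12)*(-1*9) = 15/ 4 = 3.75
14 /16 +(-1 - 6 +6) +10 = 79 /8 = 9.88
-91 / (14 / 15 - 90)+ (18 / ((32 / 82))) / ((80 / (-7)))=-322161 / 106880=-3.01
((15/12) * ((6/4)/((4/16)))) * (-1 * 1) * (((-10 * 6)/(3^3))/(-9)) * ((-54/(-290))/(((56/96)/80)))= -9600/203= -47.29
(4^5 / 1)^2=1048576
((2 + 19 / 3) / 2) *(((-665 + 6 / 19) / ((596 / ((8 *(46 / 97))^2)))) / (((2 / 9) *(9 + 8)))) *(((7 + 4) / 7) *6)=-529114687200 / 3169788601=-166.92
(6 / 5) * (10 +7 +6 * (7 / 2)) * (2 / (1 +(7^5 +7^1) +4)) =456 / 84095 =0.01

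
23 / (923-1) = 23 / 922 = 0.02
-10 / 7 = -1.43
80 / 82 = 40 / 41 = 0.98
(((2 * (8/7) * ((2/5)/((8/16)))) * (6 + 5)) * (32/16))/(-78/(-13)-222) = -176/945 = -0.19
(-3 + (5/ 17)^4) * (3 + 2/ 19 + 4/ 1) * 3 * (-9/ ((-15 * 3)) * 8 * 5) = -809799120/ 1586899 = -510.30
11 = 11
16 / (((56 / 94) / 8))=1504 / 7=214.86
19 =19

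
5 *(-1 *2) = -10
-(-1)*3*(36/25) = 4.32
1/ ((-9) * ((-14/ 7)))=1/ 18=0.06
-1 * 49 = -49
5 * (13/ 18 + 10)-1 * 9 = 803/ 18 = 44.61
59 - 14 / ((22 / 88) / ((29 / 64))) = 269 / 8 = 33.62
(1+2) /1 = 3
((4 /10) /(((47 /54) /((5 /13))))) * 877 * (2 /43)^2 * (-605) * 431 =-98790682320 /1129739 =-87445.58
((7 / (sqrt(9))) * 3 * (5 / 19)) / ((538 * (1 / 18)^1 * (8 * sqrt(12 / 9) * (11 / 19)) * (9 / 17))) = 595 * sqrt(3) / 47344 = 0.02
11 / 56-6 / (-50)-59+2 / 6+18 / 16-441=-1046273 / 2100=-498.23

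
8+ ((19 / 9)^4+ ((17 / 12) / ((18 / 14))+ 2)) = 812641 / 26244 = 30.96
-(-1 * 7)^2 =-49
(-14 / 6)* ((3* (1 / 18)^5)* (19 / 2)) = -0.00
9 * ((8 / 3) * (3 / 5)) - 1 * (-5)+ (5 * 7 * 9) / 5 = 412 / 5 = 82.40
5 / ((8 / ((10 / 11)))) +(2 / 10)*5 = 69 / 44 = 1.57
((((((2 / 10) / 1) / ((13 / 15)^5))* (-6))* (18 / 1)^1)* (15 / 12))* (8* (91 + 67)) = -25915950000 / 371293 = -69799.19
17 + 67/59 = 1070/59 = 18.14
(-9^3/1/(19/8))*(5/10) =-2916/19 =-153.47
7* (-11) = -77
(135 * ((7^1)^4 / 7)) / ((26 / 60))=1389150 / 13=106857.69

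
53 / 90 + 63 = 5723 / 90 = 63.59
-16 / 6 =-8 / 3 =-2.67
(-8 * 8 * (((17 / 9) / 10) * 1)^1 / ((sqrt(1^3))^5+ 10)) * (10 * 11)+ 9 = -1007 / 9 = -111.89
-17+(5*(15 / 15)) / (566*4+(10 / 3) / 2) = -115534 / 6797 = -17.00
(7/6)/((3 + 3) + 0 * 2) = 7/36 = 0.19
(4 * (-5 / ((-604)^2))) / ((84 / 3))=-5 / 2553712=-0.00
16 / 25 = 0.64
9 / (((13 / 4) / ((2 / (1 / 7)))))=504 / 13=38.77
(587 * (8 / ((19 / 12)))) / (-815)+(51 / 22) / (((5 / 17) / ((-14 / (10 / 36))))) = -341421834 / 851675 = -400.88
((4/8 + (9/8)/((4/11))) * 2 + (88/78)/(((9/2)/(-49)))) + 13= 44381/5616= 7.90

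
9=9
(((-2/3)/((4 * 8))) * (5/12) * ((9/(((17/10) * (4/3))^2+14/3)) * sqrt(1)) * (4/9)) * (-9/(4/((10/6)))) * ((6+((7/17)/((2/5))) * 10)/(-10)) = -0.02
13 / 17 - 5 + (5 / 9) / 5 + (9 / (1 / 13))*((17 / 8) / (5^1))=279077 / 6120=45.60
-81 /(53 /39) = -3159 /53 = -59.60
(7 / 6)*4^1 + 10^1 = 44 / 3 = 14.67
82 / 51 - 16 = -734 / 51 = -14.39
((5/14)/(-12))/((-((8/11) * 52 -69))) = -55/57624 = -0.00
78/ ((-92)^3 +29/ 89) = -6942/ 69303203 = -0.00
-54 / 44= -27 / 22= -1.23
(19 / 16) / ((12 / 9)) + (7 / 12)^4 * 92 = 935 / 81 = 11.54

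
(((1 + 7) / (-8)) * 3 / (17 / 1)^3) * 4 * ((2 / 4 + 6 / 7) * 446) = -50844 / 34391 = -1.48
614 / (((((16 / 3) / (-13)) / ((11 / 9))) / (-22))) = 482911 / 12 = 40242.58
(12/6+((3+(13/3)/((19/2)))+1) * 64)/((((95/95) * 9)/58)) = 949460/513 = 1850.80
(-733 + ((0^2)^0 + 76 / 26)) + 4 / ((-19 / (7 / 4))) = -180173 / 247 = -729.45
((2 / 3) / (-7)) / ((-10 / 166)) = 166 / 105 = 1.58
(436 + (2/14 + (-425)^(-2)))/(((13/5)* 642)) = 91908022/351749125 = 0.26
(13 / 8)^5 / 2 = 371293 / 65536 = 5.67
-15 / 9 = -5 / 3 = -1.67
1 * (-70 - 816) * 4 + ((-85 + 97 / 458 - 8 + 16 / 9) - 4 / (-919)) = -13769831959 / 3788118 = -3635.01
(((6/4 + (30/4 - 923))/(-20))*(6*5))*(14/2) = 9597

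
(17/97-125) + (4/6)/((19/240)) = -214532/1843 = -116.40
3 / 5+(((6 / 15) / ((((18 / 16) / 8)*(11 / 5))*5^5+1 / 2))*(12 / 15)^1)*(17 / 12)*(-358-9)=0.43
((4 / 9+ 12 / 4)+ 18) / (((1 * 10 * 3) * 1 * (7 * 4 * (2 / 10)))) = 193 / 1512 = 0.13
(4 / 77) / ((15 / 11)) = 4 / 105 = 0.04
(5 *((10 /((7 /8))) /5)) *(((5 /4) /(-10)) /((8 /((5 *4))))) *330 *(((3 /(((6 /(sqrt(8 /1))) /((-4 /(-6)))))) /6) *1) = -2750 *sqrt(2) /21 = -185.19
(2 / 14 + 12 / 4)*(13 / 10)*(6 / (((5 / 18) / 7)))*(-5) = -15444 / 5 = -3088.80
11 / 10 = 1.10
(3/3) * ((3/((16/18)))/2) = 27/16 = 1.69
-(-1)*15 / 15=1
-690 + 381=-309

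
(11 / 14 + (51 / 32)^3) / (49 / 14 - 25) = -1108781 / 4931584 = -0.22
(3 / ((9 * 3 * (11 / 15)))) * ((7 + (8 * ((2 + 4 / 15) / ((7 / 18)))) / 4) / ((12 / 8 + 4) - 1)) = 1306 / 2079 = 0.63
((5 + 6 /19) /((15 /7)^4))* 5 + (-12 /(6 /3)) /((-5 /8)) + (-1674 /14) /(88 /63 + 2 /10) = -6194885972 /96764625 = -64.02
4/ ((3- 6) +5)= 2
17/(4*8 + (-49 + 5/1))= -17/12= -1.42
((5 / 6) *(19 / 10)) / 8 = 19 / 96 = 0.20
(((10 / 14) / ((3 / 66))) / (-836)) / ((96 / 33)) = -55 / 8512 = -0.01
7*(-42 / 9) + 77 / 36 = -1099 / 36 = -30.53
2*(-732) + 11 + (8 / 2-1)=-1450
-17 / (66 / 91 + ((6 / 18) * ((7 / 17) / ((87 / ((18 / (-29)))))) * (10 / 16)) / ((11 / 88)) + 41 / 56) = -176939672 / 15118157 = -11.70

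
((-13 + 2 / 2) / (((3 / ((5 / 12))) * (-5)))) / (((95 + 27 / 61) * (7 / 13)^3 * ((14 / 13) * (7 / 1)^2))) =1742221 / 4109714868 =0.00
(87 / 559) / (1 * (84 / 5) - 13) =435 / 10621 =0.04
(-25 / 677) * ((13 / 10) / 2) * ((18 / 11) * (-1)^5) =585 / 14894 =0.04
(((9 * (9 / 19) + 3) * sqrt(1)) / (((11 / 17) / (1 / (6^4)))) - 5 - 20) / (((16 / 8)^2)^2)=-1128209 / 722304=-1.56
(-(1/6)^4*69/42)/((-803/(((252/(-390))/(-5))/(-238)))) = -23/26832405600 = -0.00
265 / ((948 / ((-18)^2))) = 7155 / 79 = 90.57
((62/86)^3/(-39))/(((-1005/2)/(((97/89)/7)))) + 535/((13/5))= 399488721352079/1941440486895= 205.77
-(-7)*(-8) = -56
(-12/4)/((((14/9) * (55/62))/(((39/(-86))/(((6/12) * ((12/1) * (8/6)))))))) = 32643/264880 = 0.12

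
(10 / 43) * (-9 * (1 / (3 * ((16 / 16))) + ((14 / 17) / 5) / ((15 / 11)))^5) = -0.04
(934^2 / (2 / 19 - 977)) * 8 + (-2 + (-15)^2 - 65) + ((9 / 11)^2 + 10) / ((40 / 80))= -6964.57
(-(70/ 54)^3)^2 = 1838265625/ 387420489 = 4.74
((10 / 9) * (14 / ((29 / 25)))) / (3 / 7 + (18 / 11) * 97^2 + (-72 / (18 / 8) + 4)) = 269500 / 308870271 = 0.00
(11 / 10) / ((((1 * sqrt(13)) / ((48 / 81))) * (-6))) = -44 * sqrt(13) / 5265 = -0.03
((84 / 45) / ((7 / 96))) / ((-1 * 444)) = -32 / 555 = -0.06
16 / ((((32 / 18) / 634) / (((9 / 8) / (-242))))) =-25677 / 968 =-26.53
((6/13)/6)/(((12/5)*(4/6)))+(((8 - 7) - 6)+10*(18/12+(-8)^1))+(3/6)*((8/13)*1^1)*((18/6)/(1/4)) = -6891/104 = -66.26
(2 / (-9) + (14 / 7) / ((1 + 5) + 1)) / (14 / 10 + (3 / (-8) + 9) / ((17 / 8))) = 85 / 7308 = 0.01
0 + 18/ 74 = 0.24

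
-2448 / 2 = -1224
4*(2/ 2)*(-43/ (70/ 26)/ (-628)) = 559/ 5495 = 0.10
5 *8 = 40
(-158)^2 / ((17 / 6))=149784 / 17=8810.82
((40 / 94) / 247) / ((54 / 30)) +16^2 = 26747236 / 104481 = 256.00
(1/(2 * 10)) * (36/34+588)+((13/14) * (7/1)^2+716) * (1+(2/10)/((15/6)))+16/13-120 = 4050398/5525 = 733.10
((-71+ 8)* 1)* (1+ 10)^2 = -7623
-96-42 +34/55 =-7556/55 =-137.38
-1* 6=-6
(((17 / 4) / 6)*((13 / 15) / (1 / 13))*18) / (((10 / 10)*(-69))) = -2.08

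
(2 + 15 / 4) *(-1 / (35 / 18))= -207 / 70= -2.96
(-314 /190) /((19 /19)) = -157 /95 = -1.65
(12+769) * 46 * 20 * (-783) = -562601160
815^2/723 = 664225/723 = 918.71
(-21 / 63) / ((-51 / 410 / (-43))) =-17630 / 153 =-115.23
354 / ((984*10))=0.04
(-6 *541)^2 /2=5268258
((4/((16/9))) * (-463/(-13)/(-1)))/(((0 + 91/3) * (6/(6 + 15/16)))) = -462537/151424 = -3.05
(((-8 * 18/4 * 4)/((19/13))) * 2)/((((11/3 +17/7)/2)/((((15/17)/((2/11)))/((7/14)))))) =-405405/646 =-627.56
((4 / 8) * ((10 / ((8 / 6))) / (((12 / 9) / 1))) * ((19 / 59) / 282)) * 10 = 1425 / 44368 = 0.03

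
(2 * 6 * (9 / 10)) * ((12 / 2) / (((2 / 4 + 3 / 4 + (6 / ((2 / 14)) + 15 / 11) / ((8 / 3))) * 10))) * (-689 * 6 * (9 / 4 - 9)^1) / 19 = 397806552 / 731975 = 543.47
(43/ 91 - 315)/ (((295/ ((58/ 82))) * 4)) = -415019/ 2201290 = -0.19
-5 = -5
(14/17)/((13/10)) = 140/221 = 0.63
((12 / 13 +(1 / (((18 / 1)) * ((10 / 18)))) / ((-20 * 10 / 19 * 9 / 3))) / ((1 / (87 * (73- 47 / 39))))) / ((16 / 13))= 4668.54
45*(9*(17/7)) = 6885/7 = 983.57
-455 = -455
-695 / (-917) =695 / 917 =0.76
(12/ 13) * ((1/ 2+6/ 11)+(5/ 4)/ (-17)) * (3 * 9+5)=69792/ 2431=28.71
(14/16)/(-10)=-7/80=-0.09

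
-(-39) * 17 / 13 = 51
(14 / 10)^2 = 49 / 25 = 1.96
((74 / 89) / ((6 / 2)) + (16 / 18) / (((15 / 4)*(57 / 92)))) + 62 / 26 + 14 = 151747853 / 8903115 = 17.04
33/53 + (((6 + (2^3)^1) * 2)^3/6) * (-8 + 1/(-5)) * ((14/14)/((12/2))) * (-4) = 47703181/2385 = 20001.33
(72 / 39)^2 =576 / 169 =3.41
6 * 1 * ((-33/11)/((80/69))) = -621/40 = -15.52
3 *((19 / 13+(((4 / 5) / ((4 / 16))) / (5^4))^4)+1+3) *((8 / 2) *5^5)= 81253051768036116 / 396728515625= 204807.69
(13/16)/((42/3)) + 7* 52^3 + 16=220476941/224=984272.06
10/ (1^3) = 10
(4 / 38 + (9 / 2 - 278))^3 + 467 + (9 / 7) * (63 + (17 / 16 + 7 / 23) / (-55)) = -19857663820320923 / 971783120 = -20434254.73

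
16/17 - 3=-35/17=-2.06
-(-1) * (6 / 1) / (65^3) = 6 / 274625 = 0.00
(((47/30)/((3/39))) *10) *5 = 3055/3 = 1018.33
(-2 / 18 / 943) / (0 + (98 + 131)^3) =-1 / 101920289643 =-0.00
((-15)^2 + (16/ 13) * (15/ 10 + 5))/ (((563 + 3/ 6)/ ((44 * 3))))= 61512/ 1127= 54.58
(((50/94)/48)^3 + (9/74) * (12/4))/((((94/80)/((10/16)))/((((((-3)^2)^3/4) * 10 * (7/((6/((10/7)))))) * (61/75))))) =709159250925075/1479050829824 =479.47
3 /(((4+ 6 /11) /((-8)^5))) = -540672 /25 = -21626.88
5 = 5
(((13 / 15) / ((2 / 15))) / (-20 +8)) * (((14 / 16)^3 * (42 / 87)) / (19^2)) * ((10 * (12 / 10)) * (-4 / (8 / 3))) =93639 / 10720256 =0.01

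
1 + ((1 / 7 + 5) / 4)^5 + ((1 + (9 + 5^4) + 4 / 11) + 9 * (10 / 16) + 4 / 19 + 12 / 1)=18482579475 / 28101304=657.71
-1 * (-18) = 18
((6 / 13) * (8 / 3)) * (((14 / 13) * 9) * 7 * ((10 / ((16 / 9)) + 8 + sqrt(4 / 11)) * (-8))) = -1538208 / 169-225792 * sqrt(11) / 1859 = -9504.66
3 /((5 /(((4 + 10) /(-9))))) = -14 /15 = -0.93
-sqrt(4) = -2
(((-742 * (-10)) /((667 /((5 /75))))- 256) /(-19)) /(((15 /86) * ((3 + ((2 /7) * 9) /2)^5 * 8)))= 92283858793 /13857925500000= 0.01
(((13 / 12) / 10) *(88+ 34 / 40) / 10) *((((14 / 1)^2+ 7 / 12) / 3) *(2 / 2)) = 54495259 / 864000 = 63.07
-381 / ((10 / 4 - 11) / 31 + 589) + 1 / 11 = -74447 / 133837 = -0.56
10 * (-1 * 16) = -160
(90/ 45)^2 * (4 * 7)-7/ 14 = 223/ 2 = 111.50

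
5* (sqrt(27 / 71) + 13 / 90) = 13 / 18 + 15* sqrt(213) / 71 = 3.81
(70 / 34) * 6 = 210 / 17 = 12.35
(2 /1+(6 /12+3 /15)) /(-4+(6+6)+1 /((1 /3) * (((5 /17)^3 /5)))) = 135 /29878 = 0.00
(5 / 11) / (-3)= -0.15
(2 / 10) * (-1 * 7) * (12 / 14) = -6 / 5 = -1.20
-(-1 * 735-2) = 737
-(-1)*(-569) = -569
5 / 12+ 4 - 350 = -4147 / 12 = -345.58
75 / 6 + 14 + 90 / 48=227 / 8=28.38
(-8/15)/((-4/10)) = 1.33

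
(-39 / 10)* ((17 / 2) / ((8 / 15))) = -1989 / 32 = -62.16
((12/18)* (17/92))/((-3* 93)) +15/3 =192493/38502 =5.00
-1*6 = -6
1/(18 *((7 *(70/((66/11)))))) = 1/1470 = 0.00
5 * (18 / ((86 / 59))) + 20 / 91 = 242465 / 3913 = 61.96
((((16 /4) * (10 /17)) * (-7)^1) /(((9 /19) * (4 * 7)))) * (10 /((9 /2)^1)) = -3800 /1377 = -2.76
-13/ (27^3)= -13/ 19683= -0.00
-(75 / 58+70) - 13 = -4889 / 58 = -84.29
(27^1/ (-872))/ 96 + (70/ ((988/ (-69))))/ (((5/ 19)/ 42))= -283030389/ 362752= -780.23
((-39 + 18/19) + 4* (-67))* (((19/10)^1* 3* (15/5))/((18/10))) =-5815/2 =-2907.50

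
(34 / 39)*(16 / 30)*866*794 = 187028288 / 585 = 319706.48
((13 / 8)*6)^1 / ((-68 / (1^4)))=-39 / 272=-0.14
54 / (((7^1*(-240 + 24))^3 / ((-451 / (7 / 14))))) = 451 / 32006016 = 0.00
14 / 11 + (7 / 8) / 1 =189 / 88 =2.15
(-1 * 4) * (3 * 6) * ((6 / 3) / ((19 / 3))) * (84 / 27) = -1344 / 19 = -70.74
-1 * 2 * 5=-10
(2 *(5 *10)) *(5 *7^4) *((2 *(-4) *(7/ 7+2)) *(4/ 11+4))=-125725090.91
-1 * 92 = -92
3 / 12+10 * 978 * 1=9780.25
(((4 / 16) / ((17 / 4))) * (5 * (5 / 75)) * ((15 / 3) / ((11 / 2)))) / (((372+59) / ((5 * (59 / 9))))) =2950 / 2176119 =0.00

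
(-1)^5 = -1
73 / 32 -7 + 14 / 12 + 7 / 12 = -2.97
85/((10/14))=119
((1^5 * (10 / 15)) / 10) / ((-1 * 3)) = -1 / 45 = -0.02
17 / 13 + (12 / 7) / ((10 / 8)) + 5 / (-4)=2601 / 1820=1.43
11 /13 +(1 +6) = 102 /13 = 7.85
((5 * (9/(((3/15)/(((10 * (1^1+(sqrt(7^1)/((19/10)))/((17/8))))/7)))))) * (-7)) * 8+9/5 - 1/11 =-989906/55 - 1440000 * sqrt(7)/323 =-29793.59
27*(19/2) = 513/2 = 256.50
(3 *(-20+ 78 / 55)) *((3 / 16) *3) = -13797 / 440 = -31.36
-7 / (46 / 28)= -4.26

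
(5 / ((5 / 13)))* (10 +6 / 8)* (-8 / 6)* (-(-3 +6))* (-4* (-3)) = 6708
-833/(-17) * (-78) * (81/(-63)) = 4914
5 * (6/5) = 6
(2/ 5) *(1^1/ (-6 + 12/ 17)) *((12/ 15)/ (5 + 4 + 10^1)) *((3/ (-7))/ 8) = 17/ 99750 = 0.00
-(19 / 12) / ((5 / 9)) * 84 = -1197 / 5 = -239.40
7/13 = 0.54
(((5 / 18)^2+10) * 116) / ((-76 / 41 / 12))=-3882085 / 513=-7567.42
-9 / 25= -0.36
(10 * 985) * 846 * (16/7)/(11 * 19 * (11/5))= 666648000/16093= 41424.72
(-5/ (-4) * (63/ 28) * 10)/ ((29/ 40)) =1125/ 29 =38.79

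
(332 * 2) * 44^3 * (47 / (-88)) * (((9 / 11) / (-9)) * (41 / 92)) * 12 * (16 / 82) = 65911296 / 23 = 2865708.52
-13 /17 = -0.76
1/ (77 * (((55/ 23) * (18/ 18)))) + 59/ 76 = 251613/ 321860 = 0.78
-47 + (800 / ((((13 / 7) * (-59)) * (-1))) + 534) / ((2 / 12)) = 2455019 / 767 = 3200.81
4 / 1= 4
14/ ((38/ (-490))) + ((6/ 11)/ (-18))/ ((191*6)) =-129715759/ 718542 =-180.53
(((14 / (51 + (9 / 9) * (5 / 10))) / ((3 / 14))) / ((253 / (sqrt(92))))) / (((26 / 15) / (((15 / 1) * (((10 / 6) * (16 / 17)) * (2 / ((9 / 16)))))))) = 25088000 * sqrt(23) / 51831351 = 2.32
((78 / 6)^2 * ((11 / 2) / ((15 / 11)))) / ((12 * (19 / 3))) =8.97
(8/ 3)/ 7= 8/ 21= 0.38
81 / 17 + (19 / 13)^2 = 19826 / 2873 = 6.90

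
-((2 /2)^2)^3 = -1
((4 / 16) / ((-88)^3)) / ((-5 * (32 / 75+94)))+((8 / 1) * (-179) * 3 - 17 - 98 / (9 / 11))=-770162555064185 / 173742649344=-4432.78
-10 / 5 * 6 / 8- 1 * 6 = -15 / 2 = -7.50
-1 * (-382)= 382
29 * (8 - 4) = 116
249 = 249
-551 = -551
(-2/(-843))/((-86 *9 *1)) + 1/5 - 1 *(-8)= 13375876/1631205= 8.20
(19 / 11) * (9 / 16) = 171 / 176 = 0.97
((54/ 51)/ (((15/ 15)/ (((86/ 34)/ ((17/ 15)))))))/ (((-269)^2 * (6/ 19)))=36765/ 355509593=0.00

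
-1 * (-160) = 160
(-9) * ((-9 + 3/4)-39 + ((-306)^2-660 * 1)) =-3345435/4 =-836358.75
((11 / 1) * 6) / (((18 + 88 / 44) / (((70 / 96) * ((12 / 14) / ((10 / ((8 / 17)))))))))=33 / 340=0.10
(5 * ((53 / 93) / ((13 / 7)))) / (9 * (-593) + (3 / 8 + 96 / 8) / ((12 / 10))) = -29680 / 103039443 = -0.00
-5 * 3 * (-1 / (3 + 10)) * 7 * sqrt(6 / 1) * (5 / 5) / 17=105 * sqrt(6) / 221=1.16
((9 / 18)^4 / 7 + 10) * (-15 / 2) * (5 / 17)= -84075 / 3808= -22.08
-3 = -3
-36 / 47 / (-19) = 36 / 893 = 0.04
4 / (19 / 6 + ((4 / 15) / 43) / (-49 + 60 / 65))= 1075000 / 851007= 1.26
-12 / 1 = -12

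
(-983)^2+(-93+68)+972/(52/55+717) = 38154920028/39487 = 966265.35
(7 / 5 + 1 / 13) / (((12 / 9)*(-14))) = -36 / 455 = -0.08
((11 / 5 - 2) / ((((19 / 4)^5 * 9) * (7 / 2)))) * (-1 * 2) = -4096 / 779971185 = -0.00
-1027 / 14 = -73.36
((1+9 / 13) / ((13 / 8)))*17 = 2992 / 169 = 17.70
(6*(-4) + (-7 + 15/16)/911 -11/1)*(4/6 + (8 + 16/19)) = -138279647/415416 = -332.87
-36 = -36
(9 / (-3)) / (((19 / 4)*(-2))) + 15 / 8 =333 / 152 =2.19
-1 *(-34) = 34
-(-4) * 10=40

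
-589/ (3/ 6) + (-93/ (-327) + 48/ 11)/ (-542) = -765538297/ 649858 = -1178.01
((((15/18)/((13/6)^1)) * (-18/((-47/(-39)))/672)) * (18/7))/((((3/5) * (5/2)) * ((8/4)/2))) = -135/9212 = -0.01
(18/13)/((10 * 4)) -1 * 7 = -1811/260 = -6.97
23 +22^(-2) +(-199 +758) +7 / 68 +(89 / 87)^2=9079338407 / 15569433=583.15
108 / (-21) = -36 / 7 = -5.14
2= 2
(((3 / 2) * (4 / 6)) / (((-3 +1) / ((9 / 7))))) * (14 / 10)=-9 / 10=-0.90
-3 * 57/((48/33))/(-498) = 627/2656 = 0.24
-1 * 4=-4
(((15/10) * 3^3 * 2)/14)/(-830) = -81/11620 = -0.01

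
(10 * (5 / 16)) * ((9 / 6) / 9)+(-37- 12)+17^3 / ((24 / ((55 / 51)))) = 24809 / 144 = 172.28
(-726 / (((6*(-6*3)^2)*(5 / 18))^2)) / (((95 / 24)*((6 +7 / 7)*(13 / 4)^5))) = -123904 / 499992436125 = -0.00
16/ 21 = 0.76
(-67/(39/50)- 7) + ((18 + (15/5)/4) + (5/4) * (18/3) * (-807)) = -6126.65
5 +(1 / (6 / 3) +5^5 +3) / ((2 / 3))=4697.75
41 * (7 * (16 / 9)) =4592 / 9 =510.22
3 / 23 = 0.13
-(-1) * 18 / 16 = 9 / 8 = 1.12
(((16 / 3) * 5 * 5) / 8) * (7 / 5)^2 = 98 / 3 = 32.67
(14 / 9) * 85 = 1190 / 9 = 132.22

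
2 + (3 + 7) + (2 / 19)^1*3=234 / 19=12.32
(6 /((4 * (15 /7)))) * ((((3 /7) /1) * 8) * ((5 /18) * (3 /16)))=1 /8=0.12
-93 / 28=-3.32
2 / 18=1 / 9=0.11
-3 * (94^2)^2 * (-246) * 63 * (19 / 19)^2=3630014214624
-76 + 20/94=-3562/47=-75.79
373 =373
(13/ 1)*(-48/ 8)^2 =468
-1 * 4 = -4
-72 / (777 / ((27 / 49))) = -648 / 12691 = -0.05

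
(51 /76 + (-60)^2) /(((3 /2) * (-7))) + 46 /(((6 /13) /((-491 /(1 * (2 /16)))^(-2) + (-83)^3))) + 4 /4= -50119257718577135 /879463488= -56988446.25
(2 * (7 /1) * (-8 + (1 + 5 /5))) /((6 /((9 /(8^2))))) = -63 /32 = -1.97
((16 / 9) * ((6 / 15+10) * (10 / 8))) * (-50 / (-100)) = 104 / 9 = 11.56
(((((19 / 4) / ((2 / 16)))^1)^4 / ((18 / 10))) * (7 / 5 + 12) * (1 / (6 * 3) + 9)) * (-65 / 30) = -74008253332 / 243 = -304560713.30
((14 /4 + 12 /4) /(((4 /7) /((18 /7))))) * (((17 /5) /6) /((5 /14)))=4641 /100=46.41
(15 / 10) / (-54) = -1 / 36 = -0.03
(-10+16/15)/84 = -67/630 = -0.11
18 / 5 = 3.60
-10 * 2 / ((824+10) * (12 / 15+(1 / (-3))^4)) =-1350 / 45731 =-0.03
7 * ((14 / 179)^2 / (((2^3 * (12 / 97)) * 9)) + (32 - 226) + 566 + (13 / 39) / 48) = 36044557451 / 13841712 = 2604.05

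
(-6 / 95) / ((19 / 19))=-6 / 95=-0.06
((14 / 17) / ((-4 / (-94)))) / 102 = 329 / 1734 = 0.19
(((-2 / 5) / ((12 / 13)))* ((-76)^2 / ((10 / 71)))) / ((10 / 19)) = -12661714 / 375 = -33764.57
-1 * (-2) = 2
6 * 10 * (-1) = -60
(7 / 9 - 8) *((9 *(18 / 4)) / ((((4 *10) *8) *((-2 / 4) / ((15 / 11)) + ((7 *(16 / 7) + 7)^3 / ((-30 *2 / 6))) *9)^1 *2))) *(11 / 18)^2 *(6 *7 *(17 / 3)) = 0.00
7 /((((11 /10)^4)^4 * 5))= 14000000000000000 /45949729863572161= 0.30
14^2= 196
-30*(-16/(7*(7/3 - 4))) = -288/7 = -41.14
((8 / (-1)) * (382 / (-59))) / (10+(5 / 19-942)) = -58064 / 1044477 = -0.06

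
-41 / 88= -0.47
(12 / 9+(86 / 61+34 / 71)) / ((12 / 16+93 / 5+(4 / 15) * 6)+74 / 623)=521625440 / 3410883381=0.15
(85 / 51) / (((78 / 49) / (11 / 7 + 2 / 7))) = 35 / 18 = 1.94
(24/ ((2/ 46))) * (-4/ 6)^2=736/ 3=245.33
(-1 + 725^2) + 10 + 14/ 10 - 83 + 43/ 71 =186571317/ 355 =525553.01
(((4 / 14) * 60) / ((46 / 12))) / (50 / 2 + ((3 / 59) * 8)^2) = 2506320 / 14103761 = 0.18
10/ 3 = 3.33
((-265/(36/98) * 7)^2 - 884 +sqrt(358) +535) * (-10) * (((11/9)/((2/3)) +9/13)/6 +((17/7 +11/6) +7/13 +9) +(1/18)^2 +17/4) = -22500938170161755/4776408 - 2723495 * sqrt(358)/14742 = -4710852771.83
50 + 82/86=2191/43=50.95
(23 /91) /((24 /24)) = 23 /91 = 0.25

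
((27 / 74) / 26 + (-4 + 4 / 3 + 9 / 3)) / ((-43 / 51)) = -34085 / 82732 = -0.41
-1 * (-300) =300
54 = 54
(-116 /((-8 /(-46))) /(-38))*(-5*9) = -30015 /38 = -789.87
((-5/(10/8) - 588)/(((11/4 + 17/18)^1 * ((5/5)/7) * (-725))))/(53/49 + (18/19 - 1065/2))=-0.00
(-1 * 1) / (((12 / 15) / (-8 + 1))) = 35 / 4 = 8.75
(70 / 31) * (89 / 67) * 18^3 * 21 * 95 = 72485053200 / 2077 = 34898918.25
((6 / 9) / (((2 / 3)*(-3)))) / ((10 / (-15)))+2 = 5 / 2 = 2.50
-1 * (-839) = 839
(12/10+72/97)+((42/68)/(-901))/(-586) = 16910345793/8706489140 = 1.94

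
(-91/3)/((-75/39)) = 15.77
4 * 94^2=35344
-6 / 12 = -0.50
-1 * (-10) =10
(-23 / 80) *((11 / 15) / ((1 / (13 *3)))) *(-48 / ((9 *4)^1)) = 3289 / 300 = 10.96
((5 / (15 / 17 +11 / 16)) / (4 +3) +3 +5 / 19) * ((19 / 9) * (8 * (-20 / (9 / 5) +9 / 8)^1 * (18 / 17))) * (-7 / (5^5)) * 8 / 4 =2.97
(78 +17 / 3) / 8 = 10.46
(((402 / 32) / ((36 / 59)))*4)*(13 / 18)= 59.48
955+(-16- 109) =830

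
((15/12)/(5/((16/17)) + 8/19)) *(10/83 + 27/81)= 42940/434007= 0.10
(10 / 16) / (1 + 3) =5 / 32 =0.16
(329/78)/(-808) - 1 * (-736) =46385335/63024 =735.99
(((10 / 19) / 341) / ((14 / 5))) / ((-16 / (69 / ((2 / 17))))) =-29325 / 1451296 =-0.02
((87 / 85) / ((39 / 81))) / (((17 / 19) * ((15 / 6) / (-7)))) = -624834 / 93925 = -6.65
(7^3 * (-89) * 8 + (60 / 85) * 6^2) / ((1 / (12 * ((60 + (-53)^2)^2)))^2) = -40500699816530587973760 / 17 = -2382394106854740469044.71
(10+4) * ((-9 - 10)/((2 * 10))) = -133/10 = -13.30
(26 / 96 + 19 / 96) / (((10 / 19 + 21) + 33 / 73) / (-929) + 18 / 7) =135294915 / 735360832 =0.18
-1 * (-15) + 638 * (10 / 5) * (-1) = -1261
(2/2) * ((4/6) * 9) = 6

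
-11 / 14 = -0.79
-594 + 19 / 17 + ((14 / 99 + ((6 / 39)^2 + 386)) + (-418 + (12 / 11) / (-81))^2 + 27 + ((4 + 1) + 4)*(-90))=44031369680726 / 253424457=173745.54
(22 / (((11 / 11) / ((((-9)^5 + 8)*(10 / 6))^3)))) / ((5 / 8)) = -905552826666052400 / 27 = -33538993580224162.96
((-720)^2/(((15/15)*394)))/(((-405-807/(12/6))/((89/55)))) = -3075840/1168013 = -2.63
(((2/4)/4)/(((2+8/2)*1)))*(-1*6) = -1/8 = -0.12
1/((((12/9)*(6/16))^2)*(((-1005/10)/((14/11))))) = -112/2211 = -0.05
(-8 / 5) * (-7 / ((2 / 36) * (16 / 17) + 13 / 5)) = 8568 / 2029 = 4.22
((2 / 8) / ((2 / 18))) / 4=9 / 16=0.56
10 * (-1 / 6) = -5 / 3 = -1.67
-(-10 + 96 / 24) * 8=48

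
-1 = -1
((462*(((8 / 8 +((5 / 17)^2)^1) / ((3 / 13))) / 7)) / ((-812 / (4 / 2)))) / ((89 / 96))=-4310592 / 5221363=-0.83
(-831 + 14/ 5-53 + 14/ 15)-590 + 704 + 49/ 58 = -665917/ 870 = -765.42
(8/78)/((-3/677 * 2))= -1354/117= -11.57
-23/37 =-0.62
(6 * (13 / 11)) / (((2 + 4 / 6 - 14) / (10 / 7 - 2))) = 468 / 1309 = 0.36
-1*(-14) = 14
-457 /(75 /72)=-10968 /25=-438.72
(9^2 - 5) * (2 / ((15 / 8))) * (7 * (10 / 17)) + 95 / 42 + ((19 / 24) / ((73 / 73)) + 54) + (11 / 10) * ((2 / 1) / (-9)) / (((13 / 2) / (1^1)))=217655411 / 556920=390.82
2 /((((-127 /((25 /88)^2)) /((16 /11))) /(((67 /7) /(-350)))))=1675 /33131252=0.00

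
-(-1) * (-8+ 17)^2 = 81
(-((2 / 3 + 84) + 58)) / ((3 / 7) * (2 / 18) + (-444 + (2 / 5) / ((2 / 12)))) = 14980 / 46363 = 0.32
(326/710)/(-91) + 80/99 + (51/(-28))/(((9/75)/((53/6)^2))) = -8651919131/7310160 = -1183.55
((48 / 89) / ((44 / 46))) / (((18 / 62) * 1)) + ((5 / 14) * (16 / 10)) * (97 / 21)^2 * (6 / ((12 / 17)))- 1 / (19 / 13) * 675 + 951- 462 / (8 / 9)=17221809415 / 229685148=74.98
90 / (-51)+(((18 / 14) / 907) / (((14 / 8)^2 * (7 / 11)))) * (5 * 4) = -64792650 / 37021019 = -1.75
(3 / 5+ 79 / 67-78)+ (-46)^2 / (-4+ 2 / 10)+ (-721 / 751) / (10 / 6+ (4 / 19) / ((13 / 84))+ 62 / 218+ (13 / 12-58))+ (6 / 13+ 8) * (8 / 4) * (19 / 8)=-425353005963464959 / 717468177368410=-592.85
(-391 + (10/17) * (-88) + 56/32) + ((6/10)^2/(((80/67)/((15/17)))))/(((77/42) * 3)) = -16492141/37400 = -440.97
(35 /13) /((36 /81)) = 315 /52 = 6.06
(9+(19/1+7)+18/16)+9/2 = 325/8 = 40.62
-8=-8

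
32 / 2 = 16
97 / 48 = 2.02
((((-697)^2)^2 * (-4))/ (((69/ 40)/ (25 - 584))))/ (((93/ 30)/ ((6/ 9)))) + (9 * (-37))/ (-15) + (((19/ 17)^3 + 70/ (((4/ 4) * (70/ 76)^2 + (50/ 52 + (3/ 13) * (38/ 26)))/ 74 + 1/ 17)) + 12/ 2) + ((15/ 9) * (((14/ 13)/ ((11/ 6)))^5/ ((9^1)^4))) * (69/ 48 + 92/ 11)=22074270250541153847801845574680503104388/ 335525471946518943226576725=65790147384278.71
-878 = -878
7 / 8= 0.88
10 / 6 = 5 / 3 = 1.67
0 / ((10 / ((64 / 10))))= 0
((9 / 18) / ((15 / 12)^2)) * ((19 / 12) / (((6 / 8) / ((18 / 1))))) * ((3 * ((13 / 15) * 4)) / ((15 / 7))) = 110656 / 1875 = 59.02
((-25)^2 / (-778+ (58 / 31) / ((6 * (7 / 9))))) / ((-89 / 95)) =0.86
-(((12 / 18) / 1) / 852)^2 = -1 / 1633284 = -0.00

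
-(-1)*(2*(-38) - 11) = -87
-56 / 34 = -28 / 17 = -1.65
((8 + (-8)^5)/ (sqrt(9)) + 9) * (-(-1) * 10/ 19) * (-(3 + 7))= 1091100/ 19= 57426.32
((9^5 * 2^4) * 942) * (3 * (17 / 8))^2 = 72339217479 / 2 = 36169608739.50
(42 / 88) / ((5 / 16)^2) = 1344 / 275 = 4.89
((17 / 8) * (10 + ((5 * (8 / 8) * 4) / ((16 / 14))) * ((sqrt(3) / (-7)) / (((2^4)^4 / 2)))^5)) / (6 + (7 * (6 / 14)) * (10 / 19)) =1615 / 576-1615 * sqrt(3) / 23221047143157797187756228608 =2.80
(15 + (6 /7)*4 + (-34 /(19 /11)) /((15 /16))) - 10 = -12.57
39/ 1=39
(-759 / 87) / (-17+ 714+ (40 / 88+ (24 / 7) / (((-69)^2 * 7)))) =-216414429 / 17301336896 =-0.01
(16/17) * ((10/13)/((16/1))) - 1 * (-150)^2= -22499.95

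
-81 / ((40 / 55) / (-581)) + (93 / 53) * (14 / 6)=27438299 / 424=64712.97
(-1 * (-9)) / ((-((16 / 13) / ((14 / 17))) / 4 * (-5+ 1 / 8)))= 84 / 17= 4.94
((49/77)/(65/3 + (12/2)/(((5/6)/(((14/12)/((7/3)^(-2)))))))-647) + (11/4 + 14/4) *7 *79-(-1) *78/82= 1708461951/607948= 2810.21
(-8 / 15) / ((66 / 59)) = -236 / 495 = -0.48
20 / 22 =10 / 11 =0.91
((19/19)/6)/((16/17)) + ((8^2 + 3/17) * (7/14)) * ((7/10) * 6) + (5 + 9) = 148.95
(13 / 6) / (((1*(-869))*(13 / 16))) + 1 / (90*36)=-7771 / 2815560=-0.00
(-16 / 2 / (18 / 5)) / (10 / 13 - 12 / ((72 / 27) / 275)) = 0.00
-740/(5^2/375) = -11100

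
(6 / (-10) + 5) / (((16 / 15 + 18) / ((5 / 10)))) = 3 / 26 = 0.12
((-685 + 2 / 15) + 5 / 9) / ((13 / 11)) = -338734 / 585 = -579.03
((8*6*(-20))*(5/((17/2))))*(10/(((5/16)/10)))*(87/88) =-33408000/187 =-178652.41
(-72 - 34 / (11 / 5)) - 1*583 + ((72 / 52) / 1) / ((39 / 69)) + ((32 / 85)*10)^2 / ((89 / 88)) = -31270805109 / 47815339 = -653.99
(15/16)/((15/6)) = 3/8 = 0.38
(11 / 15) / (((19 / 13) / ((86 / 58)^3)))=11369501 / 6950865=1.64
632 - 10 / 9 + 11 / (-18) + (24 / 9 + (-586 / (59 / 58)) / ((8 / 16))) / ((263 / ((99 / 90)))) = 873487777 / 1396530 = 625.47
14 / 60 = 7 / 30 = 0.23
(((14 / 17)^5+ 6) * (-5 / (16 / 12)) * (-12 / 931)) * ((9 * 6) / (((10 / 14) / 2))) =8803370952 / 188840981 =46.62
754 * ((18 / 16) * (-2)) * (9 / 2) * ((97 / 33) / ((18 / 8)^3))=-585104 / 297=-1970.05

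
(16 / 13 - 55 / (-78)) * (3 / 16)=151 / 416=0.36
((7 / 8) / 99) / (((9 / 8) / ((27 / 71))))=7 / 2343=0.00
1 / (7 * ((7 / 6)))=6 / 49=0.12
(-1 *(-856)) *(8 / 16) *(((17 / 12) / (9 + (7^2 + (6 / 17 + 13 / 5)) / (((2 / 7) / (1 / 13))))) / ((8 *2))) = 2009995 / 1219248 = 1.65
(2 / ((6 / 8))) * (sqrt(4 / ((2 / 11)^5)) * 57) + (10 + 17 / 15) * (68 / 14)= 5678 / 105 + 4598 * sqrt(22)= 21620.61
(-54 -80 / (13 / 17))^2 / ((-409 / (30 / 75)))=-8503688 / 345605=-24.61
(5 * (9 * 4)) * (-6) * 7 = -7560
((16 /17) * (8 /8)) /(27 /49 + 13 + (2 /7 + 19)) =784 /27353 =0.03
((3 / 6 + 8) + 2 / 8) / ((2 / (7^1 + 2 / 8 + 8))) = 2135 / 32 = 66.72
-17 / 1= -17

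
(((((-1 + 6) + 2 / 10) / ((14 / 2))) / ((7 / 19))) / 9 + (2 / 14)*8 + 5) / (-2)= -14039 / 4410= -3.18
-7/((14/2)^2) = -0.14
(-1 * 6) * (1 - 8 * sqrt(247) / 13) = -6 + 48 * sqrt(247) / 13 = 52.03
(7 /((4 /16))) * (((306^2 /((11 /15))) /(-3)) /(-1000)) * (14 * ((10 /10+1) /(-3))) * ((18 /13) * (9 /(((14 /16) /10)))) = -1132621056 /715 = -1584085.39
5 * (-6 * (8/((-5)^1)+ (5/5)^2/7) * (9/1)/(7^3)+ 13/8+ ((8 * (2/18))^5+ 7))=47.05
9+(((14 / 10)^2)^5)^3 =22547722193863797394503874 / 931322574615478515625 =24210.43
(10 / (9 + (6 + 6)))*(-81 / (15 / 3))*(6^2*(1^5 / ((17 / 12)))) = -196.03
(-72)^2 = 5184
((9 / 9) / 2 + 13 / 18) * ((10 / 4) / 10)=0.31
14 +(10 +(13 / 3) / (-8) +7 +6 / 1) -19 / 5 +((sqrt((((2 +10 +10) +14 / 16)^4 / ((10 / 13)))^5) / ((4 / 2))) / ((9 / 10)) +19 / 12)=4109 / 120 +790961040538009193932209* sqrt(130) / 214748364800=41994933999749.67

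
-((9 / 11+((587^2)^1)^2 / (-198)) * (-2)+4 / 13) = -1543461343183 / 1287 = -1199270662.92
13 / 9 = 1.44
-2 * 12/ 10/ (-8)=3/ 10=0.30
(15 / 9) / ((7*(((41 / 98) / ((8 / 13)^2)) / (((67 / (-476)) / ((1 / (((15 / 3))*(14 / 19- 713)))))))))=18599200 / 172159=108.04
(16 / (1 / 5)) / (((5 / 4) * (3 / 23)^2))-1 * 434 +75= 30625 / 9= 3402.78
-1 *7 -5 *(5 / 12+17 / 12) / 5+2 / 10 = -259 / 30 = -8.63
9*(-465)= -4185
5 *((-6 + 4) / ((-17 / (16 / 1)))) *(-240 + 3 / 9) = -115040 / 51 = -2255.69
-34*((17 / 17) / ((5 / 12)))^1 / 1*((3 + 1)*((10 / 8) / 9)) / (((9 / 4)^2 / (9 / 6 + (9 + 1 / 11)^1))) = -253504 / 2673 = -94.84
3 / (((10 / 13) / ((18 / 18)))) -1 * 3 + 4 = 49 / 10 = 4.90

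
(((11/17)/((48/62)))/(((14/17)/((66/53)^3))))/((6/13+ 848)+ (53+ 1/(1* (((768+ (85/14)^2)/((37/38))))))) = 53055238290483/24403760536264046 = 0.00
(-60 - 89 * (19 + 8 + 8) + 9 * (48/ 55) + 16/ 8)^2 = 30304890889/ 3025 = 10018145.75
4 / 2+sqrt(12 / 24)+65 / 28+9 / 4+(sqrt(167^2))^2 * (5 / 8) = sqrt(2) / 2+976483 / 56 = 17437.90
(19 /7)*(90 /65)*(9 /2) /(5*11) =1539 /5005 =0.31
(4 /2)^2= 4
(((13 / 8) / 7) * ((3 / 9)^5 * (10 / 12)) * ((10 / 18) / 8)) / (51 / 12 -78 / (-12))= 325 / 63195552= 0.00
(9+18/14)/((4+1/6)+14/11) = 4752/2513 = 1.89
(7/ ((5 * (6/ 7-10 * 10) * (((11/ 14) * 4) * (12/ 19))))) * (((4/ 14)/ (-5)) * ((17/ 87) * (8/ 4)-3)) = -211337/ 199247400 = -0.00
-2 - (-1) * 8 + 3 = 9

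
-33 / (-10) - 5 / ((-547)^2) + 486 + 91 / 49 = 10287104279 / 20944630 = 491.16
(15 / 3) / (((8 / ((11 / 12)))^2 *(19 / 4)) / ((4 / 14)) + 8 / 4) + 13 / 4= 998687 / 306916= 3.25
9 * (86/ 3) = 258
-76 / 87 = -0.87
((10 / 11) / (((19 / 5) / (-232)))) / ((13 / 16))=-185600 / 2717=-68.31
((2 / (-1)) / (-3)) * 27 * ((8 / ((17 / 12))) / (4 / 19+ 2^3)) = 2736 / 221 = 12.38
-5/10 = -1/2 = -0.50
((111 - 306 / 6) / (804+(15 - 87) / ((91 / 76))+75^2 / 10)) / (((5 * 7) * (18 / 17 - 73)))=-1768 / 96926419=-0.00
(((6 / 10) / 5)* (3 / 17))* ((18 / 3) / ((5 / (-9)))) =-0.23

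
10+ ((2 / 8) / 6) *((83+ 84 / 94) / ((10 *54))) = 6095143 / 609120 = 10.01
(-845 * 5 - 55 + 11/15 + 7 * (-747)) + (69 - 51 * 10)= -149239/15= -9949.27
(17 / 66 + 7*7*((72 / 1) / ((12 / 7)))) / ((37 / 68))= 4618730 / 1221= 3782.74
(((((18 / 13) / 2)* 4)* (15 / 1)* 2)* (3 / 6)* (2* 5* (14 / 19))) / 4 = 18900 / 247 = 76.52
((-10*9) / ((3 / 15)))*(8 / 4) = -900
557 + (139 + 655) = 1351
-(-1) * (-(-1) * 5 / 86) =5 / 86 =0.06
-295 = -295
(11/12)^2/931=121/134064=0.00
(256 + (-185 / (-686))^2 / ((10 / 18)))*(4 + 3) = 120534181 / 67228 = 1792.92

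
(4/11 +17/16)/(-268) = -251/47168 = -0.01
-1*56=-56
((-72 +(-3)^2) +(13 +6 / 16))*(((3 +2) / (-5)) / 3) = 397 / 24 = 16.54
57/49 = 1.16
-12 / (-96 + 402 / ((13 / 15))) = -0.03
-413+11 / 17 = -7010 / 17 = -412.35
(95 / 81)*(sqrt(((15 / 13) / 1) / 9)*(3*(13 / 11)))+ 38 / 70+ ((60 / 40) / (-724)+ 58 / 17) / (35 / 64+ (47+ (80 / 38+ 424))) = 34118931503 / 62028119895+ 95*sqrt(195) / 891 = 2.04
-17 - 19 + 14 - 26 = -48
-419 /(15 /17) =-7123 /15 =-474.87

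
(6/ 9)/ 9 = 2/ 27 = 0.07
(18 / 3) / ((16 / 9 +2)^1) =1.59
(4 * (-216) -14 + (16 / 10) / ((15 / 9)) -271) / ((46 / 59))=-1472.49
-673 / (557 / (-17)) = 11441 / 557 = 20.54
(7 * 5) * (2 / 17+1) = 665 / 17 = 39.12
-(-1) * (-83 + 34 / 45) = -3701 / 45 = -82.24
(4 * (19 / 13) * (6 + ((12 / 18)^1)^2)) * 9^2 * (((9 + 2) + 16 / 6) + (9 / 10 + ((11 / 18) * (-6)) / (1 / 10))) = -337212 / 5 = -67442.40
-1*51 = -51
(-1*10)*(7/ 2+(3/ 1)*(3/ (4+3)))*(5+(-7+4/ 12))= 1675/ 21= 79.76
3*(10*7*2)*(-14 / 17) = -5880 / 17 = -345.88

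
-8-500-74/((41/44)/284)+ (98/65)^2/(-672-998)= -3335718901382/144642875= -23061.76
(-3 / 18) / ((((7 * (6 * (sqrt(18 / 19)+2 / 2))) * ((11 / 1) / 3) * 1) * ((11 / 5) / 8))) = -190 / 2541+10 * sqrt(38) / 847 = -0.00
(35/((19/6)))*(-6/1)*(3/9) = -420/19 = -22.11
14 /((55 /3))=0.76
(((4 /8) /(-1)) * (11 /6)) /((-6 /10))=55 /36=1.53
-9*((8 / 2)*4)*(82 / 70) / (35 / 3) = -17712 / 1225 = -14.46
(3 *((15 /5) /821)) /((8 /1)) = 9 /6568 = 0.00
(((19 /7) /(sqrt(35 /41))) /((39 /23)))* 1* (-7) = -12.13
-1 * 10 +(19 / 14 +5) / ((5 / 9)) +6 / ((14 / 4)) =221 / 70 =3.16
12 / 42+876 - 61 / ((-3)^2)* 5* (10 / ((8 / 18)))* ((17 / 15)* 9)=-96617 / 14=-6901.21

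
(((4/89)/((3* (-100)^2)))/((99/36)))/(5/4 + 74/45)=12/63757375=0.00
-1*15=-15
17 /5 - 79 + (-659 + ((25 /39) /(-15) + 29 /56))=-24049931 /32760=-734.12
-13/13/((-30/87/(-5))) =-29/2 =-14.50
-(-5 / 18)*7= 35 / 18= 1.94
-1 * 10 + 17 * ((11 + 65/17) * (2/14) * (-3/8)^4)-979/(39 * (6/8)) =-5122771/119808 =-42.76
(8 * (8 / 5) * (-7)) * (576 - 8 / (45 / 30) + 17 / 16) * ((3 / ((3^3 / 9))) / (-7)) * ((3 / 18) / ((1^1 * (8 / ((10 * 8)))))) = 109772 / 9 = 12196.89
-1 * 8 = -8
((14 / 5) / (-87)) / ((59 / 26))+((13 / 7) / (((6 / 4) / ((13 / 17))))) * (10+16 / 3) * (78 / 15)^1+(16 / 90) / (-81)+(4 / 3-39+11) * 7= -82522583692 / 742154805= -111.19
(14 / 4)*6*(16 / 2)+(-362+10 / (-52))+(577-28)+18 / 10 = 46359 / 130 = 356.61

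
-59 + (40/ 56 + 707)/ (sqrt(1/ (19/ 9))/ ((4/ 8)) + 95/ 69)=616963303/ 553 - 141515964 * sqrt(19)/ 553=198.04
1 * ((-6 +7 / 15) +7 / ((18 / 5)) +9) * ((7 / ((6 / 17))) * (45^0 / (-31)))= -57953 / 16740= -3.46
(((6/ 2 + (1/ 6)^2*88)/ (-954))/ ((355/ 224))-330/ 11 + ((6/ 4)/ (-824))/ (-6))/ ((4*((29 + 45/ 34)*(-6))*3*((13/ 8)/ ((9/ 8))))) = 0.01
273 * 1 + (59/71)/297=5756810/21087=273.00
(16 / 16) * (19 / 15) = 19 / 15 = 1.27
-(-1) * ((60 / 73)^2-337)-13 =-349.32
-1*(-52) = 52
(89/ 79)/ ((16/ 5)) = 445/ 1264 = 0.35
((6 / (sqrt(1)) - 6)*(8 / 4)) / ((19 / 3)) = 0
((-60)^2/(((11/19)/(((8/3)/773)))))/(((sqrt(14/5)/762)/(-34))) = -2362809600 * sqrt(70)/59521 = -332129.56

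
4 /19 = 0.21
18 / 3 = 6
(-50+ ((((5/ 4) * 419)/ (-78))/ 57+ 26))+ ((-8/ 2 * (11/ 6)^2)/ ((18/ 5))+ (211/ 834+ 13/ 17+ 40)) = 4979291267/ 378212328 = 13.17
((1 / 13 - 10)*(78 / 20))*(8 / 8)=-387 / 10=-38.70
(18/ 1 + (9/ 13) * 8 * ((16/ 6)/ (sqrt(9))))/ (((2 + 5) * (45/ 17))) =5066/ 4095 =1.24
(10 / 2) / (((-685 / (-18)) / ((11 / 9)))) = 0.16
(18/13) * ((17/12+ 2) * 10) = 615/13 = 47.31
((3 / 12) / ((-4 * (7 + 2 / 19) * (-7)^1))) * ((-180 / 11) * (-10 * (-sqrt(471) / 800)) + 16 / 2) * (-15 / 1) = -19 / 126 + 19 * sqrt(471) / 4928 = -0.07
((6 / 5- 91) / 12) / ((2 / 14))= -3143 / 60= -52.38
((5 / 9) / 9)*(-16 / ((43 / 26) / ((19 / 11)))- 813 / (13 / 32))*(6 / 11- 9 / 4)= 387760000 / 1826253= 212.33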